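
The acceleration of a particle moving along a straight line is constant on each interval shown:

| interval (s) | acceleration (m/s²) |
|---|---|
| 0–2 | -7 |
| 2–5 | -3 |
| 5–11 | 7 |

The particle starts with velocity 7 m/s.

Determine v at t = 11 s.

Δv equals the area under the a-t graph; then v = v₀ + Δv.
0–2 s: -7 × 2 = -14 m/s
2–5 s: -3 × 3 = -9 m/s
5–11 s: 7 × 6 = 42 m/s
Δv = 19 m/s, so v(11) = 7 + (19) = 26 m/s.

26 m/s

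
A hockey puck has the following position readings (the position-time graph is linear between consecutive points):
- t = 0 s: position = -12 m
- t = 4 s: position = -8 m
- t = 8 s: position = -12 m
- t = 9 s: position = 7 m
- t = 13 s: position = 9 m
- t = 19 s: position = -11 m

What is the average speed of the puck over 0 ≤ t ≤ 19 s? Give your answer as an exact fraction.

49/19 m/s

Average speed = (total path length)/(elapsed time); on a piecewise-linear x-t graph the path length is Σ|Δx|.
0–4 s: |Δx| = |-8 − -12| = 4 m
4–8 s: |Δx| = |-12 − -8| = 4 m
8–9 s: |Δx| = |7 − -12| = 19 m
9–13 s: |Δx| = |9 − 7| = 2 m
13–19 s: |Δx| = |-11 − 9| = 20 m
Total path = 49 m; average speed = 49/19 = 49/19 m/s.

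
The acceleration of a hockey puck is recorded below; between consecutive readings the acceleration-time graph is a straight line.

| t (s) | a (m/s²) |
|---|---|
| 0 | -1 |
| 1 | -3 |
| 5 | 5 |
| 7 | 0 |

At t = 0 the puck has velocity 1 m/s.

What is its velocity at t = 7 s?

Δv equals the area under the a-t graph; then v = v₀ + Δv.
0–1 s: ½(-1 + -3)(1) = -2 m/s
1–5 s: ½(-3 + 5)(4) = 4 m/s
5–7 s: ½(5 + 0)(2) = 5 m/s
Δv = 7 m/s, so v(7) = 1 + (7) = 8 m/s.

8 m/s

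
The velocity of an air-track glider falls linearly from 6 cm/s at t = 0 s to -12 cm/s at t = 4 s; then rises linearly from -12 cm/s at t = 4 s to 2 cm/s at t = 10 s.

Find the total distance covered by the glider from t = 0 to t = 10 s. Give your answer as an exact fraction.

Distance (not displacement) is the total path length: add the absolute areas under v-t.
0–4 s: v = 0 at t = 4/3 s; triangle areas 4 + 16 = 20 cm
4–10 s: v = 0 at t = 64/7 s; triangle areas 216/7 + 6/7 = 222/7 cm
Total distance = 362/7 cm

362/7 cm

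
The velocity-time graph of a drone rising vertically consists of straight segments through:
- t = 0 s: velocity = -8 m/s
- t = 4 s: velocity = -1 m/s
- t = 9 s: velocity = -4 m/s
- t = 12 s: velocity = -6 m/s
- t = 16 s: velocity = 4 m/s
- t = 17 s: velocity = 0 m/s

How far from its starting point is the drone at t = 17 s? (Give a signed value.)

-47.5 m

Net displacement equals the area under the velocity-time graph (areas below the axis count negative).
0–4 s: ½(-8 + -1)(4) = -18 m
4–9 s: ½(-1 + -4)(5) = -12.5 m
9–12 s: ½(-4 + -6)(3) = -15 m
12–16 s: ½(-6 + 4)(4) = -4 m
16–17 s: ½(4 + 0)(1) = 2 m
Net displacement = -47.5 m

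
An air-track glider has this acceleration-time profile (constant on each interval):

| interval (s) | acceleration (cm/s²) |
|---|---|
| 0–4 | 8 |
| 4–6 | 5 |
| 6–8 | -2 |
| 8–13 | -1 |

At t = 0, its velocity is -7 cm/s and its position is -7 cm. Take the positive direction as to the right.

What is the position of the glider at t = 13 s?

On each constant-a segment, Δv = aΔt and Δx = v₀Δt + ½aΔt²; chain segment to segment.
0–4 s: v starts -7 cm/s; Δx = -7·4 + ½·8·4² = 36 cm; v ends 25 cm/s.
4–6 s: v starts 25 cm/s; Δx = 25·2 + ½·5·2² = 60 cm; v ends 35 cm/s.
6–8 s: v starts 35 cm/s; Δx = 35·2 + ½·-2·2² = 66 cm; v ends 31 cm/s.
8–13 s: v starts 31 cm/s; Δx = 31·5 + ½·-1·5² = 142.5 cm; v ends 26 cm/s.
x(13) = -7 + Σ Δx = 297.5 cm.

297.5 cm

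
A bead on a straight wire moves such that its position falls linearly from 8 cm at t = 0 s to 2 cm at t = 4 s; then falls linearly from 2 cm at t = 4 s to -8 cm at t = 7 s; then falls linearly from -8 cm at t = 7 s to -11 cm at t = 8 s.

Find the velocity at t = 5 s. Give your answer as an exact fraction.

Velocity is the slope of the x-t graph on 4–7 s: (-8 − 2)/(7 − 4) = -10/3 cm/s.

-10/3 cm/s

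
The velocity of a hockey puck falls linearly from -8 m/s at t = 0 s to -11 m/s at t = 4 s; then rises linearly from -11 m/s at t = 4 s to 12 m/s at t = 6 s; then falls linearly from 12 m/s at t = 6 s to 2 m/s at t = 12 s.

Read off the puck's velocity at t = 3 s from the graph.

-10.25 m/s

On 0–4 s the graph is linear from -8 to -11 m/s: v(3) = -8 + (-11 − -8)·(3 − 0)/(4 − 0) = -10.25 m/s.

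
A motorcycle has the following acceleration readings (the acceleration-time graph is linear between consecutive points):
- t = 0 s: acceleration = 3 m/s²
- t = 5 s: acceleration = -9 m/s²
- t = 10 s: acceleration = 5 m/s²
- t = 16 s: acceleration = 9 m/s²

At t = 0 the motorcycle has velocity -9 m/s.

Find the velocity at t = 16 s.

8 m/s

Δv equals the area under the a-t graph; then v = v₀ + Δv.
0–5 s: ½(3 + -9)(5) = -15 m/s
5–10 s: ½(-9 + 5)(5) = -10 m/s
10–16 s: ½(5 + 9)(6) = 42 m/s
Δv = 17 m/s, so v(16) = -9 + (17) = 8 m/s.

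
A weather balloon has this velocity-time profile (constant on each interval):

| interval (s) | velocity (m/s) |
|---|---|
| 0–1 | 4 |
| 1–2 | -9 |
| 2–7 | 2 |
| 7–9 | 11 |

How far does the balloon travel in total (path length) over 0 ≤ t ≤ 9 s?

45 m

Total distance travelled is ∫|v| dt — sum the magnitudes of each area piece.
0–1 s: |4| × 1 = 4 m
1–2 s: |-9| × 1 = 9 m
2–7 s: |2| × 5 = 10 m
7–9 s: |11| × 2 = 22 m
Total distance = 45 m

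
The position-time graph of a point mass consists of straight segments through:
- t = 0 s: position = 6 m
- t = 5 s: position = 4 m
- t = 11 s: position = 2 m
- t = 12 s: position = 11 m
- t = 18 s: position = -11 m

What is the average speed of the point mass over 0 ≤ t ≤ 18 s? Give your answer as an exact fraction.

Average speed = (total path length)/(elapsed time); on a piecewise-linear x-t graph the path length is Σ|Δx|.
0–5 s: |Δx| = |4 − 6| = 2 m
5–11 s: |Δx| = |2 − 4| = 2 m
11–12 s: |Δx| = |11 − 2| = 9 m
12–18 s: |Δx| = |-11 − 11| = 22 m
Total path = 35 m; average speed = 35/18 = 35/18 m/s.

35/18 m/s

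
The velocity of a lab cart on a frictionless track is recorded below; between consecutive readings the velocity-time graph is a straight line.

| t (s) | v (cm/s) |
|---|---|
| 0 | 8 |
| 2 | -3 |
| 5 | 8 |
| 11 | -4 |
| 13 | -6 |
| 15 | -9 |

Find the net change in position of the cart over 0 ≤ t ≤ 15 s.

-0.5 cm

Displacement is the signed area under the v-t curve.
0–2 s: ½(8 + -3)(2) = 5 cm
2–5 s: ½(-3 + 8)(3) = 7.5 cm
5–11 s: ½(8 + -4)(6) = 12 cm
11–13 s: ½(-4 + -6)(2) = -10 cm
13–15 s: ½(-6 + -9)(2) = -15 cm
Net displacement = -0.5 cm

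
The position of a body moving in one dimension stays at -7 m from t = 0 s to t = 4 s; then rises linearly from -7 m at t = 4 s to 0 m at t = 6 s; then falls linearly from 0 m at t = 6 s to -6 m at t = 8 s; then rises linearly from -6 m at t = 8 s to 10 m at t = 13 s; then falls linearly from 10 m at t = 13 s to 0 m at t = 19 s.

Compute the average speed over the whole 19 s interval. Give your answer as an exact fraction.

Average speed = (total path length)/(elapsed time); on a piecewise-linear x-t graph the path length is Σ|Δx|.
0–4 s: |Δx| = |-7 − -7| = 0 m
4–6 s: |Δx| = |0 − -7| = 7 m
6–8 s: |Δx| = |-6 − 0| = 6 m
8–13 s: |Δx| = |10 − -6| = 16 m
13–19 s: |Δx| = |0 − 10| = 10 m
Total path = 39 m; average speed = 39/19 = 39/19 m/s.

39/19 m/s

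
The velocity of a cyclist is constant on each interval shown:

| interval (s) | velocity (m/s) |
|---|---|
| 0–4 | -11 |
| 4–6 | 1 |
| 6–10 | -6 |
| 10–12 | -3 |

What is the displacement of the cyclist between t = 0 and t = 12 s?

-72 m

Net displacement equals the area under the velocity-time graph (areas below the axis count negative).
0–4 s: -11 × 4 = -44 m
4–6 s: 1 × 2 = 2 m
6–10 s: -6 × 4 = -24 m
10–12 s: -3 × 2 = -6 m
Net displacement = -72 m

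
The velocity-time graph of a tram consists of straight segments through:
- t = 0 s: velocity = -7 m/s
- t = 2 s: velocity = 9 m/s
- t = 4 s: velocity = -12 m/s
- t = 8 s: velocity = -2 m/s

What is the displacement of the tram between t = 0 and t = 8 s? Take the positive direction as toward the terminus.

-29 m

Net displacement equals the area under the velocity-time graph (areas below the axis count negative).
0–2 s: ½(-7 + 9)(2) = 2 m
2–4 s: ½(9 + -12)(2) = -3 m
4–8 s: ½(-12 + -2)(4) = -28 m
Net displacement = -29 m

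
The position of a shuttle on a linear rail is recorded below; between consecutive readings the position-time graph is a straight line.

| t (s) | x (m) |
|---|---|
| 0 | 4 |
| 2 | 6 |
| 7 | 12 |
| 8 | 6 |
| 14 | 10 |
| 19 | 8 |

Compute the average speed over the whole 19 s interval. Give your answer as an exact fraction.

Average speed = (total path length)/(elapsed time); on a piecewise-linear x-t graph the path length is Σ|Δx|.
0–2 s: |Δx| = |6 − 4| = 2 m
2–7 s: |Δx| = |12 − 6| = 6 m
7–8 s: |Δx| = |6 − 12| = 6 m
8–14 s: |Δx| = |10 − 6| = 4 m
14–19 s: |Δx| = |8 − 10| = 2 m
Total path = 20 m; average speed = 20/19 = 20/19 m/s.

20/19 m/s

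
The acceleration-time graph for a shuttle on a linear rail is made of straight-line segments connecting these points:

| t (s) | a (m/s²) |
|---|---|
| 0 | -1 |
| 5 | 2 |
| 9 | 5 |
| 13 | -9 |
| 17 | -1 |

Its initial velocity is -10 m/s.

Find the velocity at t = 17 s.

Δv equals the area under the a-t graph; then v = v₀ + Δv.
0–5 s: ½(-1 + 2)(5) = 2.5 m/s
5–9 s: ½(2 + 5)(4) = 14 m/s
9–13 s: ½(5 + -9)(4) = -8 m/s
13–17 s: ½(-9 + -1)(4) = -20 m/s
Δv = -11.5 m/s, so v(17) = -10 + (-11.5) = -21.5 m/s.

-21.5 m/s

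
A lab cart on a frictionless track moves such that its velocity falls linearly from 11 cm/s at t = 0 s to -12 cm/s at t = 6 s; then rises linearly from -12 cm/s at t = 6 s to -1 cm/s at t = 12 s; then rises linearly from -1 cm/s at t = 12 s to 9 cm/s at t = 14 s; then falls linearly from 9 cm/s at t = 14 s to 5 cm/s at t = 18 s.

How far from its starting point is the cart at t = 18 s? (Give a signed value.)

Displacement is the signed area under the v-t curve.
0–6 s: ½(11 + -12)(6) = -3 cm
6–12 s: ½(-12 + -1)(6) = -39 cm
12–14 s: ½(-1 + 9)(2) = 8 cm
14–18 s: ½(9 + 5)(4) = 28 cm
Net displacement = -6 cm

-6 cm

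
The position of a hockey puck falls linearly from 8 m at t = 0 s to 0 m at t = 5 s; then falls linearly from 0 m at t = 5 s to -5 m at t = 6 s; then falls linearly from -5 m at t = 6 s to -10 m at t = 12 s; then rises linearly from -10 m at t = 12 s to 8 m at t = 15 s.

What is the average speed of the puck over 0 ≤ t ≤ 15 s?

Average speed = (total path length)/(elapsed time); on a piecewise-linear x-t graph the path length is Σ|Δx|.
0–5 s: |Δx| = |0 − 8| = 8 m
5–6 s: |Δx| = |-5 − 0| = 5 m
6–12 s: |Δx| = |-10 − -5| = 5 m
12–15 s: |Δx| = |8 − -10| = 18 m
Total path = 36 m; average speed = 36/15 = 2.4 m/s.

2.4 m/s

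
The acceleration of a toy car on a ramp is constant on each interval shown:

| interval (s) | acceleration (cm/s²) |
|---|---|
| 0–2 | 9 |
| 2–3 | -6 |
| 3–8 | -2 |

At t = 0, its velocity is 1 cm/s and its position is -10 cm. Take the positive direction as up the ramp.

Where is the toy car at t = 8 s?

66 cm

On each constant-a segment, Δv = aΔt and Δx = v₀Δt + ½aΔt²; chain segment to segment.
0–2 s: v starts 1 cm/s; Δx = 1·2 + ½·9·2² = 20 cm; v ends 19 cm/s.
2–3 s: v starts 19 cm/s; Δx = 19·1 + ½·-6·1² = 16 cm; v ends 13 cm/s.
3–8 s: v starts 13 cm/s; Δx = 13·5 + ½·-2·5² = 40 cm; v ends 3 cm/s.
x(8) = -10 + Σ Δx = 66 cm.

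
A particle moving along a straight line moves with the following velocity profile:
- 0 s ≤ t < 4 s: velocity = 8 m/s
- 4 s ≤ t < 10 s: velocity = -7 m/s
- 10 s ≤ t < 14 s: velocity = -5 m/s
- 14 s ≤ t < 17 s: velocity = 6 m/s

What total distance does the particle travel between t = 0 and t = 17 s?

Distance (not displacement) is the total path length: add the absolute areas under v-t.
0–4 s: |8| × 4 = 32 m
4–10 s: |-7| × 6 = 42 m
10–14 s: |-5| × 4 = 20 m
14–17 s: |6| × 3 = 18 m
Total distance = 112 m

112 m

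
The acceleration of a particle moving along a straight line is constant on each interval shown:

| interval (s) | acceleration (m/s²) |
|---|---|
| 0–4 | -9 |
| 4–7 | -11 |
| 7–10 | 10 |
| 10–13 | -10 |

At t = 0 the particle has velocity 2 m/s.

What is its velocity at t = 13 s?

Δv equals the area under the a-t graph; then v = v₀ + Δv.
0–4 s: -9 × 4 = -36 m/s
4–7 s: -11 × 3 = -33 m/s
7–10 s: 10 × 3 = 30 m/s
10–13 s: -10 × 3 = -30 m/s
Δv = -69 m/s, so v(13) = 2 + (-69) = -67 m/s.

-67 m/s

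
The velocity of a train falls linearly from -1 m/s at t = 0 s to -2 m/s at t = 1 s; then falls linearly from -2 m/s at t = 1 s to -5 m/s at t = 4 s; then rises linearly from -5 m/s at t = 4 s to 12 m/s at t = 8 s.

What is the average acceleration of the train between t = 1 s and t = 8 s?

2 m/s²

Average acceleration = Δv/Δt = (12 − -2)/(8 − 1) = 2 m/s².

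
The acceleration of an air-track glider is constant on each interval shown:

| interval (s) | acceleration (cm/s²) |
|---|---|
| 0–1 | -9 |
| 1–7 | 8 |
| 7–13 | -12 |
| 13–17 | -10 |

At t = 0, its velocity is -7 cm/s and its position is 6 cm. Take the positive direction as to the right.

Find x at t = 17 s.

-221.5 cm

On each constant-a segment, Δv = aΔt and Δx = v₀Δt + ½aΔt²; chain segment to segment.
0–1 s: v starts -7 cm/s; Δx = -7·1 + ½·-9·1² = -11.5 cm; v ends -16 cm/s.
1–7 s: v starts -16 cm/s; Δx = -16·6 + ½·8·6² = 48 cm; v ends 32 cm/s.
7–13 s: v starts 32 cm/s; Δx = 32·6 + ½·-12·6² = -24 cm; v ends -40 cm/s.
13–17 s: v starts -40 cm/s; Δx = -40·4 + ½·-10·4² = -240 cm; v ends -80 cm/s.
x(17) = 6 + Σ Δx = -221.5 cm.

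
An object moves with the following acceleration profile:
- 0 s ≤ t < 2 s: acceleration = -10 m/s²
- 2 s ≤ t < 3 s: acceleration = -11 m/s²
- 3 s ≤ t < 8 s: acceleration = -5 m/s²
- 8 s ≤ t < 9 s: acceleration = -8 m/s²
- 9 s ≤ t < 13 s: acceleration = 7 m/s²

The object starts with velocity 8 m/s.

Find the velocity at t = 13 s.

Δv equals the area under the a-t graph; then v = v₀ + Δv.
0–2 s: -10 × 2 = -20 m/s
2–3 s: -11 × 1 = -11 m/s
3–8 s: -5 × 5 = -25 m/s
8–9 s: -8 × 1 = -8 m/s
9–13 s: 7 × 4 = 28 m/s
Δv = -36 m/s, so v(13) = 8 + (-36) = -28 m/s.

-28 m/s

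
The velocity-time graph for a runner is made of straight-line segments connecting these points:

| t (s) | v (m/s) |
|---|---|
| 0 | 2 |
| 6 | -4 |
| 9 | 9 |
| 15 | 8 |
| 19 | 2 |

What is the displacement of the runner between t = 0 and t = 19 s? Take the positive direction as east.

Net displacement equals the area under the velocity-time graph (areas below the axis count negative).
0–6 s: ½(2 + -4)(6) = -6 m
6–9 s: ½(-4 + 9)(3) = 7.5 m
9–15 s: ½(9 + 8)(6) = 51 m
15–19 s: ½(8 + 2)(4) = 20 m
Net displacement = 72.5 m

72.5 m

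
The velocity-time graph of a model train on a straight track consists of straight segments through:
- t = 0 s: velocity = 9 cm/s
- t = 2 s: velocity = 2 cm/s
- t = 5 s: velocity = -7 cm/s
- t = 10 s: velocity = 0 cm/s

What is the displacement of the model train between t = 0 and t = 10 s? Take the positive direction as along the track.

-14 cm

Displacement is the signed area under the v-t curve.
0–2 s: ½(9 + 2)(2) = 11 cm
2–5 s: ½(2 + -7)(3) = -7.5 cm
5–10 s: ½(-7 + 0)(5) = -17.5 cm
Net displacement = -14 cm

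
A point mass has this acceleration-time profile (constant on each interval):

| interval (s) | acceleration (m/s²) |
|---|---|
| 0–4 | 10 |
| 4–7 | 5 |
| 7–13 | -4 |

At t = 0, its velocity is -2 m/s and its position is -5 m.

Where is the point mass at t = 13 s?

449.5 m

On each constant-a segment, Δv = aΔt and Δx = v₀Δt + ½aΔt²; chain segment to segment.
0–4 s: v starts -2 m/s; Δx = -2·4 + ½·10·4² = 72 m; v ends 38 m/s.
4–7 s: v starts 38 m/s; Δx = 38·3 + ½·5·3² = 136.5 m; v ends 53 m/s.
7–13 s: v starts 53 m/s; Δx = 53·6 + ½·-4·6² = 246 m; v ends 29 m/s.
x(13) = -5 + Σ Δx = 449.5 m.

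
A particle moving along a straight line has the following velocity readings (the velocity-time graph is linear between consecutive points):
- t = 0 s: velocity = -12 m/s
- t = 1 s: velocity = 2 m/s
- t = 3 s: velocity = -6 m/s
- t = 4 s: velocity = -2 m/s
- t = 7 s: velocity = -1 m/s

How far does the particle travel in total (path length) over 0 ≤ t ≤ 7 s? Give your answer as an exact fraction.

Total distance travelled is ∫|v| dt — sum the magnitudes of each area piece.
0–1 s: v = 0 at t = 6/7 s; triangle areas 36/7 + 1/7 = 37/7 m
1–3 s: v = 0 at t = 1.5 s; triangle areas 0.5 + 4.5 = 5 m
3–4 s: |½(-6 + -2)(1)| = 4 m
4–7 s: |½(-2 + -1)(3)| = 4.5 m
Total distance = 263/14 m

263/14 m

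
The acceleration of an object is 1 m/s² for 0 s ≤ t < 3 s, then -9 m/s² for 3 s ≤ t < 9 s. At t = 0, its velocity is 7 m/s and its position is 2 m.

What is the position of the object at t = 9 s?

-74.5 m

On each constant-a segment, Δv = aΔt and Δx = v₀Δt + ½aΔt²; chain segment to segment.
0–3 s: v starts 7 m/s; Δx = 7·3 + ½·1·3² = 25.5 m; v ends 10 m/s.
3–9 s: v starts 10 m/s; Δx = 10·6 + ½·-9·6² = -102 m; v ends -44 m/s.
x(9) = 2 + Σ Δx = -74.5 m.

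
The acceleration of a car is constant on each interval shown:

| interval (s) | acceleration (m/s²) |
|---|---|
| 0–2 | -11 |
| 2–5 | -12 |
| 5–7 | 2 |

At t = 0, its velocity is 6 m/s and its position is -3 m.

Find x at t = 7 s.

-215 m

On each constant-a segment, Δv = aΔt and Δx = v₀Δt + ½aΔt²; chain segment to segment.
0–2 s: v starts 6 m/s; Δx = 6·2 + ½·-11·2² = -10 m; v ends -16 m/s.
2–5 s: v starts -16 m/s; Δx = -16·3 + ½·-12·3² = -102 m; v ends -52 m/s.
5–7 s: v starts -52 m/s; Δx = -52·2 + ½·2·2² = -100 m; v ends -48 m/s.
x(7) = -3 + Σ Δx = -215 m.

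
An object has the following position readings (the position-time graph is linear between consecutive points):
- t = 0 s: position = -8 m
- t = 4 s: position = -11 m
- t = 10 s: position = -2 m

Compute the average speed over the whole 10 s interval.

Average speed = (total path length)/(elapsed time); on a piecewise-linear x-t graph the path length is Σ|Δx|.
0–4 s: |Δx| = |-11 − -8| = 3 m
4–10 s: |Δx| = |-2 − -11| = 9 m
Total path = 12 m; average speed = 12/10 = 1.2 m/s.

1.2 m/s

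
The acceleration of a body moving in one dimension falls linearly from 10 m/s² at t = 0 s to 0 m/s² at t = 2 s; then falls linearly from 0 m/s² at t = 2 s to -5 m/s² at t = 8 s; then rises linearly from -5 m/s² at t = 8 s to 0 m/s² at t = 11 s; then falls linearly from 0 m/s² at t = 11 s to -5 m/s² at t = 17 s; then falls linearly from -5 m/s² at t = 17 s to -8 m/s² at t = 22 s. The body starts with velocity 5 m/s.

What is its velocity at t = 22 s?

Δv equals the area under the a-t graph; then v = v₀ + Δv.
0–2 s: ½(10 + 0)(2) = 10 m/s
2–8 s: ½(0 + -5)(6) = -15 m/s
8–11 s: ½(-5 + 0)(3) = -7.5 m/s
11–17 s: ½(0 + -5)(6) = -15 m/s
17–22 s: ½(-5 + -8)(5) = -32.5 m/s
Δv = -60 m/s, so v(22) = 5 + (-60) = -55 m/s.

-55 m/s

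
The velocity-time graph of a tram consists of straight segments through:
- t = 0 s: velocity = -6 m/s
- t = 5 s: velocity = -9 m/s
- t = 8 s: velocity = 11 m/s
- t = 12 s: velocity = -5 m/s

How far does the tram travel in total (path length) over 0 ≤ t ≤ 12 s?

Distance (not displacement) is the total path length: add the absolute areas under v-t.
0–5 s: |½(-6 + -9)(5)| = 37.5 m
5–8 s: v = 0 at t = 6.35 s; triangle areas 6.075 + 9.075 = 15.15 m
8–12 s: v = 0 at t = 10.75 s; triangle areas 15.125 + 3.125 = 18.25 m
Total distance = 70.9 m

70.9 m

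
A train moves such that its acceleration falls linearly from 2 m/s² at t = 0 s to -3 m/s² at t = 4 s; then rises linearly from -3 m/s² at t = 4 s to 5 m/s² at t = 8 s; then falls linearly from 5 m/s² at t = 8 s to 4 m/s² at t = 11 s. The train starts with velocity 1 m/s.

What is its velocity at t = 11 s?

16.5 m/s

Δv equals the area under the a-t graph; then v = v₀ + Δv.
0–4 s: ½(2 + -3)(4) = -2 m/s
4–8 s: ½(-3 + 5)(4) = 4 m/s
8–11 s: ½(5 + 4)(3) = 13.5 m/s
Δv = 15.5 m/s, so v(11) = 1 + (15.5) = 16.5 m/s.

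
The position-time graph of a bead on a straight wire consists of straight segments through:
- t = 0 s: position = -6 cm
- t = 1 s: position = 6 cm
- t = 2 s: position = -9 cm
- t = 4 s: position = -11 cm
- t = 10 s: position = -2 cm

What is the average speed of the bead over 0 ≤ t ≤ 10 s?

Average speed = (total path length)/(elapsed time); on a piecewise-linear x-t graph the path length is Σ|Δx|.
0–1 s: |Δx| = |6 − -6| = 12 cm
1–2 s: |Δx| = |-9 − 6| = 15 cm
2–4 s: |Δx| = |-11 − -9| = 2 cm
4–10 s: |Δx| = |-2 − -11| = 9 cm
Total path = 38 cm; average speed = 38/10 = 3.8 cm/s.

3.8 cm/s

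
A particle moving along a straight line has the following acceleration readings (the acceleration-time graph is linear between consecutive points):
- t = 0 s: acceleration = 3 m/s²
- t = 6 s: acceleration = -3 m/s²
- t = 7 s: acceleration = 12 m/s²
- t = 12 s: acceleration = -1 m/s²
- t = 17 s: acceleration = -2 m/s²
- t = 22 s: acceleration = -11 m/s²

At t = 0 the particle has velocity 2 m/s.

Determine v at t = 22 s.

Δv equals the area under the a-t graph; then v = v₀ + Δv.
0–6 s: ½(3 + -3)(6) = 0 m/s
6–7 s: ½(-3 + 12)(1) = 4.5 m/s
7–12 s: ½(12 + -1)(5) = 27.5 m/s
12–17 s: ½(-1 + -2)(5) = -7.5 m/s
17–22 s: ½(-2 + -11)(5) = -32.5 m/s
Δv = -8 m/s, so v(22) = 2 + (-8) = -6 m/s.

-6 m/s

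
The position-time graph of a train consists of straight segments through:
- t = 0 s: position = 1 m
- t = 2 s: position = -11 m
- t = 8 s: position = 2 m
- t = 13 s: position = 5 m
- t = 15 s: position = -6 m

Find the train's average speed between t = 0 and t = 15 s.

2.6 m/s

Average speed = (total path length)/(elapsed time); on a piecewise-linear x-t graph the path length is Σ|Δx|.
0–2 s: |Δx| = |-11 − 1| = 12 m
2–8 s: |Δx| = |2 − -11| = 13 m
8–13 s: |Δx| = |5 − 2| = 3 m
13–15 s: |Δx| = |-6 − 5| = 11 m
Total path = 39 m; average speed = 39/15 = 2.6 m/s.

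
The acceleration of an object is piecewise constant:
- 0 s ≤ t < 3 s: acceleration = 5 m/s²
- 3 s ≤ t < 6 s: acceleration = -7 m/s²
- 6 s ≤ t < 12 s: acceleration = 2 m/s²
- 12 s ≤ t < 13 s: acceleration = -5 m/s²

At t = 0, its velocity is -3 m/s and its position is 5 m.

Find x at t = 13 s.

On each constant-a segment, Δv = aΔt and Δx = v₀Δt + ½aΔt²; chain segment to segment.
0–3 s: v starts -3 m/s; Δx = -3·3 + ½·5·3² = 13.5 m; v ends 12 m/s.
3–6 s: v starts 12 m/s; Δx = 12·3 + ½·-7·3² = 4.5 m; v ends -9 m/s.
6–12 s: v starts -9 m/s; Δx = -9·6 + ½·2·6² = -18 m; v ends 3 m/s.
12–13 s: v starts 3 m/s; Δx = 3·1 + ½·-5·1² = 0.5 m; v ends -2 m/s.
x(13) = 5 + Σ Δx = 5.5 m.

5.5 m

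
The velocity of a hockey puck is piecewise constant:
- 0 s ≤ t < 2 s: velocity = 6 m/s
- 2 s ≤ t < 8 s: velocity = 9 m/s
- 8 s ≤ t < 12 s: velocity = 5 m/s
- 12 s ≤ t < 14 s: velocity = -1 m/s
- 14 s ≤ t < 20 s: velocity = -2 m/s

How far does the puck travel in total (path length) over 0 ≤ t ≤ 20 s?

100 m

Total distance travelled is ∫|v| dt — sum the magnitudes of each area piece.
0–2 s: |6| × 2 = 12 m
2–8 s: |9| × 6 = 54 m
8–12 s: |5| × 4 = 20 m
12–14 s: |-1| × 2 = 2 m
14–20 s: |-2| × 6 = 12 m
Total distance = 100 m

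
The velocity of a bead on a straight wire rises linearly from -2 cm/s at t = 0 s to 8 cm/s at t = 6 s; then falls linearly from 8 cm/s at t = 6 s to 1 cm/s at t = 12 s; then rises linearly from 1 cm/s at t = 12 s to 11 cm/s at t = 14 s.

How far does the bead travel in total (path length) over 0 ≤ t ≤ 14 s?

59.4 cm

Distance (not displacement) is the total path length: add the absolute areas under v-t.
0–6 s: v = 0 at t = 1.2 s; triangle areas 1.2 + 19.2 = 20.4 cm
6–12 s: |½(8 + 1)(6)| = 27 cm
12–14 s: |½(1 + 11)(2)| = 12 cm
Total distance = 59.4 cm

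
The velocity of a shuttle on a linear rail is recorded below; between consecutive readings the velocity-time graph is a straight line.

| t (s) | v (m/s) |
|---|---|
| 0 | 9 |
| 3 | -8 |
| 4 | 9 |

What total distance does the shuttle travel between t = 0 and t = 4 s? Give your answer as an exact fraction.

Distance (not displacement) is the total path length: add the absolute areas under v-t.
0–3 s: v = 0 at t = 27/17 s; triangle areas 243/34 + 96/17 = 435/34 m
3–4 s: v = 0 at t = 59/17 s; triangle areas 32/17 + 81/34 = 145/34 m
Total distance = 290/17 m

290/17 m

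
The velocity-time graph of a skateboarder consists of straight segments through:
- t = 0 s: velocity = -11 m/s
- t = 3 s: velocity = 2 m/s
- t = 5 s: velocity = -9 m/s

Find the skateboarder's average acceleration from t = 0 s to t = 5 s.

0.4 m/s²

Average acceleration = Δv/Δt = (-9 − -11)/(5 − 0) = 0.4 m/s².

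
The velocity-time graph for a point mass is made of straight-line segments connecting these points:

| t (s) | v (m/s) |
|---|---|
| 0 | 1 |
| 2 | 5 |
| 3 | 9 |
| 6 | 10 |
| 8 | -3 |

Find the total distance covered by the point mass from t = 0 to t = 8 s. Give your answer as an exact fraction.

Total distance travelled is ∫|v| dt — sum the magnitudes of each area piece.
0–2 s: |½(1 + 5)(2)| = 6 m
2–3 s: |½(5 + 9)(1)| = 7 m
3–6 s: |½(9 + 10)(3)| = 28.5 m
6–8 s: v = 0 at t = 98/13 s; triangle areas 100/13 + 9/13 = 109/13 m
Total distance = 1297/26 m

1297/26 m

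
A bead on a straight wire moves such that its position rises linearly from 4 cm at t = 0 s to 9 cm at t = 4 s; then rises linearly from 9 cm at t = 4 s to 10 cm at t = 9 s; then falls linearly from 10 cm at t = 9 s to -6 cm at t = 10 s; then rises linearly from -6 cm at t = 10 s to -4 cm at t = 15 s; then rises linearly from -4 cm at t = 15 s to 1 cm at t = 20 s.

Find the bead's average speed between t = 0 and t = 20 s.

1.45 cm/s

Average speed = (total path length)/(elapsed time); on a piecewise-linear x-t graph the path length is Σ|Δx|.
0–4 s: |Δx| = |9 − 4| = 5 cm
4–9 s: |Δx| = |10 − 9| = 1 cm
9–10 s: |Δx| = |-6 − 10| = 16 cm
10–15 s: |Δx| = |-4 − -6| = 2 cm
15–20 s: |Δx| = |1 − -4| = 5 cm
Total path = 29 cm; average speed = 29/20 = 1.45 cm/s.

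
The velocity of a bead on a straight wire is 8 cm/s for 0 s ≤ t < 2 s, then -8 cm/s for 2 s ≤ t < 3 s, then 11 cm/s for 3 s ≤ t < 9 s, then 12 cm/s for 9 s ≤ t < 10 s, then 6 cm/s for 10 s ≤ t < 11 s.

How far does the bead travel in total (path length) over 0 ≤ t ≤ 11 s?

Total distance travelled is ∫|v| dt — sum the magnitudes of each area piece.
0–2 s: |8| × 2 = 16 cm
2–3 s: |-8| × 1 = 8 cm
3–9 s: |11| × 6 = 66 cm
9–10 s: |12| × 1 = 12 cm
10–11 s: |6| × 1 = 6 cm
Total distance = 108 cm

108 cm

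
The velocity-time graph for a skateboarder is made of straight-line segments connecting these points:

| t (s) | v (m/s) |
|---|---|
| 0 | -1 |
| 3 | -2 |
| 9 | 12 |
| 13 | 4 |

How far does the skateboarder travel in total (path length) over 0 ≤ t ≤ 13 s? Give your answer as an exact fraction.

Total distance travelled is ∫|v| dt — sum the magnitudes of each area piece.
0–3 s: |½(-1 + -2)(3)| = 4.5 m
3–9 s: v = 0 at t = 27/7 s; triangle areas 6/7 + 216/7 = 222/7 m
9–13 s: |½(12 + 4)(4)| = 32 m
Total distance = 955/14 m

955/14 m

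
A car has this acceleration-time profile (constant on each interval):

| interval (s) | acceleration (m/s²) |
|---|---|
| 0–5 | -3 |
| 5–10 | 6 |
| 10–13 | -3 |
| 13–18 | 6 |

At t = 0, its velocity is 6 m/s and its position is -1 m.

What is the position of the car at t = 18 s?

206 m

On each constant-a segment, Δv = aΔt and Δx = v₀Δt + ½aΔt²; chain segment to segment.
0–5 s: v starts 6 m/s; Δx = 6·5 + ½·-3·5² = -7.5 m; v ends -9 m/s.
5–10 s: v starts -9 m/s; Δx = -9·5 + ½·6·5² = 30 m; v ends 21 m/s.
10–13 s: v starts 21 m/s; Δx = 21·3 + ½·-3·3² = 49.5 m; v ends 12 m/s.
13–18 s: v starts 12 m/s; Δx = 12·5 + ½·6·5² = 135 m; v ends 42 m/s.
x(18) = -1 + Σ Δx = 206 m.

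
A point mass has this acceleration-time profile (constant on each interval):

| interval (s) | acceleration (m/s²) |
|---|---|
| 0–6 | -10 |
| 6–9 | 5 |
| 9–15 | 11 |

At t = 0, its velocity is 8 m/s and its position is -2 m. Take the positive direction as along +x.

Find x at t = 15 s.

On each constant-a segment, Δv = aΔt and Δx = v₀Δt + ½aΔt²; chain segment to segment.
0–6 s: v starts 8 m/s; Δx = 8·6 + ½·-10·6² = -132 m; v ends -52 m/s.
6–9 s: v starts -52 m/s; Δx = -52·3 + ½·5·3² = -133.5 m; v ends -37 m/s.
9–15 s: v starts -37 m/s; Δx = -37·6 + ½·11·6² = -24 m; v ends 29 m/s.
x(15) = -2 + Σ Δx = -291.5 m.

-291.5 m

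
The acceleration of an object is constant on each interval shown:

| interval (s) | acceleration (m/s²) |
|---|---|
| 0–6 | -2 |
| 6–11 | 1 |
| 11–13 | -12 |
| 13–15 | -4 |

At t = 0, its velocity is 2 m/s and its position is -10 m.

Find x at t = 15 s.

On each constant-a segment, Δv = aΔt and Δx = v₀Δt + ½aΔt²; chain segment to segment.
0–6 s: v starts 2 m/s; Δx = 2·6 + ½·-2·6² = -24 m; v ends -10 m/s.
6–11 s: v starts -10 m/s; Δx = -10·5 + ½·1·5² = -37.5 m; v ends -5 m/s.
11–13 s: v starts -5 m/s; Δx = -5·2 + ½·-12·2² = -34 m; v ends -29 m/s.
13–15 s: v starts -29 m/s; Δx = -29·2 + ½·-4·2² = -66 m; v ends -37 m/s.
x(15) = -10 + Σ Δx = -171.5 m.

-171.5 m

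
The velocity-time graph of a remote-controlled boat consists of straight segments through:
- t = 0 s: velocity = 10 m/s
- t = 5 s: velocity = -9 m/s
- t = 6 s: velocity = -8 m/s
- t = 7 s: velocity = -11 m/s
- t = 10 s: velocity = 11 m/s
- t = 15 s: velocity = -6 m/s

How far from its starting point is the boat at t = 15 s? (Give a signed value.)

Displacement is the signed area under the v-t curve.
0–5 s: ½(10 + -9)(5) = 2.5 m
5–6 s: ½(-9 + -8)(1) = -8.5 m
6–7 s: ½(-8 + -11)(1) = -9.5 m
7–10 s: ½(-11 + 11)(3) = 0 m
10–15 s: ½(11 + -6)(5) = 12.5 m
Net displacement = -3 m

-3 m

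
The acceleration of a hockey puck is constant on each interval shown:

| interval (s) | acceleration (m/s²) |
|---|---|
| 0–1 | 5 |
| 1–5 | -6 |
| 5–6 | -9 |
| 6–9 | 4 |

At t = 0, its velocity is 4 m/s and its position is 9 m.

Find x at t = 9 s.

-70 m

On each constant-a segment, Δv = aΔt and Δx = v₀Δt + ½aΔt²; chain segment to segment.
0–1 s: v starts 4 m/s; Δx = 4·1 + ½·5·1² = 6.5 m; v ends 9 m/s.
1–5 s: v starts 9 m/s; Δx = 9·4 + ½·-6·4² = -12 m; v ends -15 m/s.
5–6 s: v starts -15 m/s; Δx = -15·1 + ½·-9·1² = -19.5 m; v ends -24 m/s.
6–9 s: v starts -24 m/s; Δx = -24·3 + ½·4·3² = -54 m; v ends -12 m/s.
x(9) = 9 + Σ Δx = -70 m.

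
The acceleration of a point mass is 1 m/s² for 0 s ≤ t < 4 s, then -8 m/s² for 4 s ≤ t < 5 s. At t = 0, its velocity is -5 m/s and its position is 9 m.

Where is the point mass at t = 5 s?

-8 m

On each constant-a segment, Δv = aΔt and Δx = v₀Δt + ½aΔt²; chain segment to segment.
0–4 s: v starts -5 m/s; Δx = -5·4 + ½·1·4² = -12 m; v ends -1 m/s.
4–5 s: v starts -1 m/s; Δx = -1·1 + ½·-8·1² = -5 m; v ends -9 m/s.
x(5) = 9 + Σ Δx = -8 m.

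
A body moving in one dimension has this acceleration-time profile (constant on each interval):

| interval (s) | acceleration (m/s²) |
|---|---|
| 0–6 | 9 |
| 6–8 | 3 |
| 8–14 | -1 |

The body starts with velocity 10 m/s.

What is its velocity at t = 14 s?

64 m/s

Δv equals the area under the a-t graph; then v = v₀ + Δv.
0–6 s: 9 × 6 = 54 m/s
6–8 s: 3 × 2 = 6 m/s
8–14 s: -1 × 6 = -6 m/s
Δv = 54 m/s, so v(14) = 10 + (54) = 64 m/s.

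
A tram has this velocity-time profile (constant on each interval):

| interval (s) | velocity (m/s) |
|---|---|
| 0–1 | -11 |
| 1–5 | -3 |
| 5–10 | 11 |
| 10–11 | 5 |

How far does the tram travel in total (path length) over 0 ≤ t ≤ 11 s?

Distance (not displacement) is the total path length: add the absolute areas under v-t.
0–1 s: |-11| × 1 = 11 m
1–5 s: |-3| × 4 = 12 m
5–10 s: |11| × 5 = 55 m
10–11 s: |5| × 1 = 5 m
Total distance = 83 m

83 m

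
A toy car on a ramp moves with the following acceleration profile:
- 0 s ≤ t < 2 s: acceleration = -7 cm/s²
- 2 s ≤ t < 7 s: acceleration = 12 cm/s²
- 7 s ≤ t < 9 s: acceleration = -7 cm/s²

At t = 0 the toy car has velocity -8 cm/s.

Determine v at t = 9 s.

Δv equals the area under the a-t graph; then v = v₀ + Δv.
0–2 s: -7 × 2 = -14 cm/s
2–7 s: 12 × 5 = 60 cm/s
7–9 s: -7 × 2 = -14 cm/s
Δv = 32 cm/s, so v(9) = -8 + (32) = 24 cm/s.

24 cm/s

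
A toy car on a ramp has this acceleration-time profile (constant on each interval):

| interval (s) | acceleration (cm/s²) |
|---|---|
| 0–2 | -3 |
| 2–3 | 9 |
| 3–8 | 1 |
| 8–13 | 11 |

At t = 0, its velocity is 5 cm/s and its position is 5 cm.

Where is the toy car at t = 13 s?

On each constant-a segment, Δv = aΔt and Δx = v₀Δt + ½aΔt²; chain segment to segment.
0–2 s: v starts 5 cm/s; Δx = 5·2 + ½·-3·2² = 4 cm; v ends -1 cm/s.
2–3 s: v starts -1 cm/s; Δx = -1·1 + ½·9·1² = 3.5 cm; v ends 8 cm/s.
3–8 s: v starts 8 cm/s; Δx = 8·5 + ½·1·5² = 52.5 cm; v ends 13 cm/s.
8–13 s: v starts 13 cm/s; Δx = 13·5 + ½·11·5² = 202.5 cm; v ends 68 cm/s.
x(13) = 5 + Σ Δx = 267.5 cm.

267.5 cm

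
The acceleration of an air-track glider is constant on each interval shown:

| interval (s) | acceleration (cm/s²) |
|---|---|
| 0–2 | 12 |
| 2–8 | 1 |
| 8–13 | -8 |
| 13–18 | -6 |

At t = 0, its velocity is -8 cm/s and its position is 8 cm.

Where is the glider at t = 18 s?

On each constant-a segment, Δv = aΔt and Δx = v₀Δt + ½aΔt²; chain segment to segment.
0–2 s: v starts -8 cm/s; Δx = -8·2 + ½·12·2² = 8 cm; v ends 16 cm/s.
2–8 s: v starts 16 cm/s; Δx = 16·6 + ½·1·6² = 114 cm; v ends 22 cm/s.
8–13 s: v starts 22 cm/s; Δx = 22·5 + ½·-8·5² = 10 cm; v ends -18 cm/s.
13–18 s: v starts -18 cm/s; Δx = -18·5 + ½·-6·5² = -165 cm; v ends -48 cm/s.
x(18) = 8 + Σ Δx = -25 cm.

-25 cm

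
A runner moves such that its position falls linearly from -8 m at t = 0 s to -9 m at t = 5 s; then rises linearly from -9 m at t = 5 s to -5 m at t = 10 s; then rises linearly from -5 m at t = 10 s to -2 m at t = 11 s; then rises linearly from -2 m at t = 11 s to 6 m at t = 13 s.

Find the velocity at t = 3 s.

-0.2 m/s

Velocity is the slope of the x-t graph on 0–5 s: (-9 − -8)/(5 − 0) = -0.2 m/s.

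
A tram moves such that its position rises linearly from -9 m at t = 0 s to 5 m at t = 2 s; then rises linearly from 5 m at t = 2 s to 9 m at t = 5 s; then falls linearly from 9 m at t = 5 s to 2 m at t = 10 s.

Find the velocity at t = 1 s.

7 m/s

Velocity is the slope of the x-t graph on 0–2 s: (5 − -9)/(2 − 0) = 7 m/s.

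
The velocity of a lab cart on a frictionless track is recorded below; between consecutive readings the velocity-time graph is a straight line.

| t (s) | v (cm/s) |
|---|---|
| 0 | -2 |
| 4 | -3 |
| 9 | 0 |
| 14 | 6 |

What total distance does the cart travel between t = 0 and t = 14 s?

32.5 cm

Total distance travelled is ∫|v| dt — sum the magnitudes of each area piece.
0–4 s: |½(-2 + -3)(4)| = 10 cm
4–9 s: |½(-3 + 0)(5)| = 7.5 cm
9–14 s: |½(0 + 6)(5)| = 15 cm
Total distance = 32.5 cm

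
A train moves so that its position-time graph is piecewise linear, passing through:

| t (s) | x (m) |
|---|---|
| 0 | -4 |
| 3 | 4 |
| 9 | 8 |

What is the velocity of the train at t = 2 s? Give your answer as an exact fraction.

8/3 m/s

Velocity is the slope of the x-t graph on 0–3 s: (4 − -4)/(3 − 0) = 8/3 m/s.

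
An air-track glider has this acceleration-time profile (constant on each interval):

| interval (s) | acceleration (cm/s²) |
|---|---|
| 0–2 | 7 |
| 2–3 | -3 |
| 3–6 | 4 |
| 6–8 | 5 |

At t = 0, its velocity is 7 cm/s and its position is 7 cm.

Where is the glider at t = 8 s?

196.5 cm

On each constant-a segment, Δv = aΔt and Δx = v₀Δt + ½aΔt²; chain segment to segment.
0–2 s: v starts 7 cm/s; Δx = 7·2 + ½·7·2² = 28 cm; v ends 21 cm/s.
2–3 s: v starts 21 cm/s; Δx = 21·1 + ½·-3·1² = 19.5 cm; v ends 18 cm/s.
3–6 s: v starts 18 cm/s; Δx = 18·3 + ½·4·3² = 72 cm; v ends 30 cm/s.
6–8 s: v starts 30 cm/s; Δx = 30·2 + ½·5·2² = 70 cm; v ends 40 cm/s.
x(8) = 7 + Σ Δx = 196.5 cm.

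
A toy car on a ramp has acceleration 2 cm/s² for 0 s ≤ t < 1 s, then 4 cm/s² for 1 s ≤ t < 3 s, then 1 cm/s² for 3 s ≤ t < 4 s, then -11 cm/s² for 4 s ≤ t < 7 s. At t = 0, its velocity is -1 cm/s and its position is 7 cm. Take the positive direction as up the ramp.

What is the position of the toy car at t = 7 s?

7 cm

On each constant-a segment, Δv = aΔt and Δx = v₀Δt + ½aΔt²; chain segment to segment.
0–1 s: v starts -1 cm/s; Δx = -1·1 + ½·2·1² = 0 cm; v ends 1 cm/s.
1–3 s: v starts 1 cm/s; Δx = 1·2 + ½·4·2² = 10 cm; v ends 9 cm/s.
3–4 s: v starts 9 cm/s; Δx = 9·1 + ½·1·1² = 9.5 cm; v ends 10 cm/s.
4–7 s: v starts 10 cm/s; Δx = 10·3 + ½·-11·3² = -19.5 cm; v ends -23 cm/s.
x(7) = 7 + Σ Δx = 7 cm.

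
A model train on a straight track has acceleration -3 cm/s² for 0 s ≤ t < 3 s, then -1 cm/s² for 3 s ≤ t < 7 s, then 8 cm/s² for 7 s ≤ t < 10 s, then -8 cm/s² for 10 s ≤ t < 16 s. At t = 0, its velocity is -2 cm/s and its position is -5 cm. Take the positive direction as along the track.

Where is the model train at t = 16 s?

On each constant-a segment, Δv = aΔt and Δx = v₀Δt + ½aΔt²; chain segment to segment.
0–3 s: v starts -2 cm/s; Δx = -2·3 + ½·-3·3² = -19.5 cm; v ends -11 cm/s.
3–7 s: v starts -11 cm/s; Δx = -11·4 + ½·-1·4² = -52 cm; v ends -15 cm/s.
7–10 s: v starts -15 cm/s; Δx = -15·3 + ½·8·3² = -9 cm; v ends 9 cm/s.
10–16 s: v starts 9 cm/s; Δx = 9·6 + ½·-8·6² = -90 cm; v ends -39 cm/s.
x(16) = -5 + Σ Δx = -175.5 cm.

-175.5 cm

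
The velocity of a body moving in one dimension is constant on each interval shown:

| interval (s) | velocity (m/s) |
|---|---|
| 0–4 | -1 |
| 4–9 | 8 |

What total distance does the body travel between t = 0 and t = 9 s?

44 m

Total distance travelled is ∫|v| dt — sum the magnitudes of each area piece.
0–4 s: |-1| × 4 = 4 m
4–9 s: |8| × 5 = 40 m
Total distance = 44 m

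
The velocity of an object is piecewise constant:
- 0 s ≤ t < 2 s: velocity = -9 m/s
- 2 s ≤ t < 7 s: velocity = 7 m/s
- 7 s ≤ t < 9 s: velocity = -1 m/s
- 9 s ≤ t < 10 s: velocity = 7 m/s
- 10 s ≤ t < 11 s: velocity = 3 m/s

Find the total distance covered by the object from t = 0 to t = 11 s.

65 m

Total distance travelled is ∫|v| dt — sum the magnitudes of each area piece.
0–2 s: |-9| × 2 = 18 m
2–7 s: |7| × 5 = 35 m
7–9 s: |-1| × 2 = 2 m
9–10 s: |7| × 1 = 7 m
10–11 s: |3| × 1 = 3 m
Total distance = 65 m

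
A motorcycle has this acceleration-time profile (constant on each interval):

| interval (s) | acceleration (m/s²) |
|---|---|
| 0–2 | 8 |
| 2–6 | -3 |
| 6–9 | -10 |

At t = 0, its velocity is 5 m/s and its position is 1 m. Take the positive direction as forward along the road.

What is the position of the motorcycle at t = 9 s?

On each constant-a segment, Δv = aΔt and Δx = v₀Δt + ½aΔt²; chain segment to segment.
0–2 s: v starts 5 m/s; Δx = 5·2 + ½·8·2² = 26 m; v ends 21 m/s.
2–6 s: v starts 21 m/s; Δx = 21·4 + ½·-3·4² = 60 m; v ends 9 m/s.
6–9 s: v starts 9 m/s; Δx = 9·3 + ½·-10·3² = -18 m; v ends -21 m/s.
x(9) = 1 + Σ Δx = 69 m.

69 m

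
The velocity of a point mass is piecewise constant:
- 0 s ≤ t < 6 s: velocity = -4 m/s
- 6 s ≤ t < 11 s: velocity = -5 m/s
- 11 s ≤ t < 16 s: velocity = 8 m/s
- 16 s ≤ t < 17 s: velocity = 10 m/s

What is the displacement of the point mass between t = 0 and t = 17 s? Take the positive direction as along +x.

Net displacement equals the area under the velocity-time graph (areas below the axis count negative).
0–6 s: -4 × 6 = -24 m
6–11 s: -5 × 5 = -25 m
11–16 s: 8 × 5 = 40 m
16–17 s: 10 × 1 = 10 m
Net displacement = 1 m

1 m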